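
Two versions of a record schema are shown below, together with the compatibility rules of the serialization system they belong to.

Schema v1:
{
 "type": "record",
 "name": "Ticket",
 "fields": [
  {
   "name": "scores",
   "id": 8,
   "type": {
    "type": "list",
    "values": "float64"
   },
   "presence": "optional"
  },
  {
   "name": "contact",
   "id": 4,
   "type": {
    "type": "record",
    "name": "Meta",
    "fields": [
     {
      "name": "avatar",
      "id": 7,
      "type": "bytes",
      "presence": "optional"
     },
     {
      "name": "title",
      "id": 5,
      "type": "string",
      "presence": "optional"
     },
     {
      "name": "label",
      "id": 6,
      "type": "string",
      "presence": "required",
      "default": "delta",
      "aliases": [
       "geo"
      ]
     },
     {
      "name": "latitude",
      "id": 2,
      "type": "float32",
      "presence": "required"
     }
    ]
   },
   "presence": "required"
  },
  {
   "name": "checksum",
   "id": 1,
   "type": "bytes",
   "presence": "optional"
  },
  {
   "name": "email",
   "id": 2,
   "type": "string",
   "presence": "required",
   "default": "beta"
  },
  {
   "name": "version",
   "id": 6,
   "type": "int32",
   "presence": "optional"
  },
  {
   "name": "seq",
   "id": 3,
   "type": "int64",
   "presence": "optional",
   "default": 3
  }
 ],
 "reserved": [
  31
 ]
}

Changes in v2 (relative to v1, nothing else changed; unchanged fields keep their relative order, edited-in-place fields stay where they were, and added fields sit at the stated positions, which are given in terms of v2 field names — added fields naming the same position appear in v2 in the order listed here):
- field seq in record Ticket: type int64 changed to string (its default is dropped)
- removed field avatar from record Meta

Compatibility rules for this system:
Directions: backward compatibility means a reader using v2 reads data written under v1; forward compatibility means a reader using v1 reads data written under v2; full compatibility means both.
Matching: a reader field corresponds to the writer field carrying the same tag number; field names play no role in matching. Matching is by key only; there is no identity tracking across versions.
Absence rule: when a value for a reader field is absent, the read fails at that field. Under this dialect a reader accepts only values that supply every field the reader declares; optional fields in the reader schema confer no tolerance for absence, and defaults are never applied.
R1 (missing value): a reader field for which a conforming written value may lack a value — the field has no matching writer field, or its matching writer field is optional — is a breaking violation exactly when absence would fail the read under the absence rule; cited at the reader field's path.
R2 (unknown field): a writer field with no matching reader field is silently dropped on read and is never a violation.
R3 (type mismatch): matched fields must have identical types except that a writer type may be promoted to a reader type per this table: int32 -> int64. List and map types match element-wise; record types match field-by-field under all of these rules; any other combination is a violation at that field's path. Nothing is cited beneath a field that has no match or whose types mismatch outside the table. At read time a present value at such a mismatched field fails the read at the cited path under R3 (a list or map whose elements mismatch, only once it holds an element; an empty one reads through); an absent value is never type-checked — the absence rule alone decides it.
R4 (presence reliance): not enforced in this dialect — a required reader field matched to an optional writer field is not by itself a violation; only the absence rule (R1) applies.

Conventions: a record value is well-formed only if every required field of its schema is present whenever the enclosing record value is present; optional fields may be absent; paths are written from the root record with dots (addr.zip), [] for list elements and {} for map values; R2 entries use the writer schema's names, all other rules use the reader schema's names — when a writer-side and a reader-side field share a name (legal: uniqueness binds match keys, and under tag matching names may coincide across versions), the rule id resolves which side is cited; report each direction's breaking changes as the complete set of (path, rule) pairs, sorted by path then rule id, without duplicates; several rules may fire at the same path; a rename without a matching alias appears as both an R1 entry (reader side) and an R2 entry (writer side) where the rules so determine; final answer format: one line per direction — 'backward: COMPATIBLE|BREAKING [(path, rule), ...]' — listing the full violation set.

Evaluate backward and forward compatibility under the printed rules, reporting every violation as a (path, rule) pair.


each type pair in Ticket: writer, then reader
backward pass over Ticket, reader schema v2, writer schema v1:
  writer optional, list<float64> -> list<float64>: reader scores maps from writer scores
  writer required, Meta -> Meta: reader contact maps from writer contact
  writer optional, bytes -> bytes: reader checksum maps from writer checksum
  writer required, string -> string: reader email maps from writer email
  writer optional, int32 -> int32: reader version maps from writer version
  writer optional, int64 -> string: reader seq maps from writer seq
  writer optional, string -> string: reader contact.title maps from writer contact.title
  writer required, string -> string: reader contact.label maps from writer contact.label
  writer required, float32 -> float32: reader contact.latitude maps from writer contact.latitude
  leftover writer field: contact.avatar
  R1 fires at checksum
  R1 fires at contact.title
  R1 fires at scores
  R1 fires at seq
  R3 fires at seq
  R1 fires at version
  backward on Ticket therefore BREAKING (6)
forward pass over Ticket, reader schema v1, writer schema v2:
  writer optional, list<float64> -> list<float64>: reader scores maps from writer scores
  writer required, Meta -> Meta: reader contact maps from writer contact
  writer optional, bytes -> bytes: reader checksum maps from writer checksum
  writer required, string -> string: reader email maps from writer email
  writer optional, int32 -> int32: reader version maps from writer version
  writer optional, string -> int64: reader seq maps from writer seq
  contact.avatar: no writer match
  writer optional, string -> string: reader contact.title maps from writer contact.title
  writer required, string -> string: reader contact.label maps from writer contact.label
  writer required, float32 -> float32: reader contact.latitude maps from writer contact.latitude
  R1 fires at checksum
  R1 fires at contact.avatar
  R1 fires at contact.title
  R1 fires at scores
  R1 fires at seq
  R3 fires at seq
  R1 fires at version
  forward on Ticket therefore BREAKING (7)

backward: BREAKING [(checksum, R1), (contact.title, R1), (scores, R1), (seq, R1), (seq, R3), (version, R1)]; forward: BREAKING [(checksum, R1), (contact.avatar, R1), (contact.title, R1), (scores, R1), (seq, R1), (seq, R3), (version, R1)]


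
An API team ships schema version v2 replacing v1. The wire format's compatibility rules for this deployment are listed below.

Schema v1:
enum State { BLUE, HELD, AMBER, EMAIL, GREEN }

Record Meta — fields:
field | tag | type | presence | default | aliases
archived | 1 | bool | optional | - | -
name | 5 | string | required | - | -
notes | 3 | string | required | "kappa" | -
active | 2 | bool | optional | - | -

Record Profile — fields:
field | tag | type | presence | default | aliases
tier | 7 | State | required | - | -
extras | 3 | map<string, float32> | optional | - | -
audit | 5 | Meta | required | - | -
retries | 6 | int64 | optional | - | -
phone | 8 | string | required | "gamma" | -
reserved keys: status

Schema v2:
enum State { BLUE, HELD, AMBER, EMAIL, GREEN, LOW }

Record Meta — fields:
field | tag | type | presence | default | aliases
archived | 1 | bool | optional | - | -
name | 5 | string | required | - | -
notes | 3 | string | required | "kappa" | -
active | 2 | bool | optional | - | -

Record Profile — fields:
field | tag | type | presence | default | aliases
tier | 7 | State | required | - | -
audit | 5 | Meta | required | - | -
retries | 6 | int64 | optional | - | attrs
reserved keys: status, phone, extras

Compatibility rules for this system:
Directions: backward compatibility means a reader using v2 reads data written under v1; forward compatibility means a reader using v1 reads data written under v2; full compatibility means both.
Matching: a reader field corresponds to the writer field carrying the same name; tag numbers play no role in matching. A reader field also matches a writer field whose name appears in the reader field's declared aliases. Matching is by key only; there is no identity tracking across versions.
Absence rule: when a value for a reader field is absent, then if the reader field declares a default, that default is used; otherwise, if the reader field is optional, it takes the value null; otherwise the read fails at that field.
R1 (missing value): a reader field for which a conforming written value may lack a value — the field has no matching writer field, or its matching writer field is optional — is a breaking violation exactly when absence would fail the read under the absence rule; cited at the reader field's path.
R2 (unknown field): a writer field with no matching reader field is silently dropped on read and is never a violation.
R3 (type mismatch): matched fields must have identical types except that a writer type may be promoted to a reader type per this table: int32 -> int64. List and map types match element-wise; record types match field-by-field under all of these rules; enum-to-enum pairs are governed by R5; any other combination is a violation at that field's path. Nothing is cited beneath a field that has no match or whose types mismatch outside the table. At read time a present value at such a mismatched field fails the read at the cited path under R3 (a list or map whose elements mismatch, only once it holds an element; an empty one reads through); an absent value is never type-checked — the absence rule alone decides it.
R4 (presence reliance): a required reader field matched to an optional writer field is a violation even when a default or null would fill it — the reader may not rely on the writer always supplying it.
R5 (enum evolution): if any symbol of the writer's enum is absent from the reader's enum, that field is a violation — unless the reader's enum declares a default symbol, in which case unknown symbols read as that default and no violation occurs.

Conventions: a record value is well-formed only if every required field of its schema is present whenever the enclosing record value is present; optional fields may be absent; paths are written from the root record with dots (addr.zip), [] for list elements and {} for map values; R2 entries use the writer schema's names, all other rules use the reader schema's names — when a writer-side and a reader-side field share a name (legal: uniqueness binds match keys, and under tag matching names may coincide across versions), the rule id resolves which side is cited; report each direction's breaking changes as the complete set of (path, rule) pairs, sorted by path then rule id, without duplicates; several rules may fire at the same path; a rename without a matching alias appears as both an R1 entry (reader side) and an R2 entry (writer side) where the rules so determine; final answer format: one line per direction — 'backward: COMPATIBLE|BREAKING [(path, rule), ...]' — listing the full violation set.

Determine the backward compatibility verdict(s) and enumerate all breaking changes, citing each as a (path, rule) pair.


arrows below run writer -> reader for Profile
backward analysis of Profile with v2 as reader and v1 as writer:
  tier <- tier (State -> State, writer required)
  audit <- audit (Meta -> Meta, writer required)
  retries <- retries (int64 -> int64, writer optional)
  extras (writer side), unknown to reader
  phone (writer side), unknown to reader
  audit.archived <- audit.archived (bool -> bool, writer optional)
  audit.name <- audit.name (string -> string, writer required)
  audit.notes <- audit.notes (string -> string, writer required)
  audit.active <- audit.active (bool -> bool, writer optional)
  => backward: COMPATIBLE
ruling out the remaining Profile differences:
  removed field phone from record Profile (its key "phone" joins the reserved list) -> no rule fires on it in Profile's dialect; the asked verdict holds
  enum State (field tier in record Profile): symbol LOW added -> matters only for Profile's forward compatibility — outside the asked direction
  removed field extras from record Profile (its key "extras" joins the reserved list) -> no rule fires on it in Profile's dialect; the asked verdict holds

backward: COMPATIBLE []


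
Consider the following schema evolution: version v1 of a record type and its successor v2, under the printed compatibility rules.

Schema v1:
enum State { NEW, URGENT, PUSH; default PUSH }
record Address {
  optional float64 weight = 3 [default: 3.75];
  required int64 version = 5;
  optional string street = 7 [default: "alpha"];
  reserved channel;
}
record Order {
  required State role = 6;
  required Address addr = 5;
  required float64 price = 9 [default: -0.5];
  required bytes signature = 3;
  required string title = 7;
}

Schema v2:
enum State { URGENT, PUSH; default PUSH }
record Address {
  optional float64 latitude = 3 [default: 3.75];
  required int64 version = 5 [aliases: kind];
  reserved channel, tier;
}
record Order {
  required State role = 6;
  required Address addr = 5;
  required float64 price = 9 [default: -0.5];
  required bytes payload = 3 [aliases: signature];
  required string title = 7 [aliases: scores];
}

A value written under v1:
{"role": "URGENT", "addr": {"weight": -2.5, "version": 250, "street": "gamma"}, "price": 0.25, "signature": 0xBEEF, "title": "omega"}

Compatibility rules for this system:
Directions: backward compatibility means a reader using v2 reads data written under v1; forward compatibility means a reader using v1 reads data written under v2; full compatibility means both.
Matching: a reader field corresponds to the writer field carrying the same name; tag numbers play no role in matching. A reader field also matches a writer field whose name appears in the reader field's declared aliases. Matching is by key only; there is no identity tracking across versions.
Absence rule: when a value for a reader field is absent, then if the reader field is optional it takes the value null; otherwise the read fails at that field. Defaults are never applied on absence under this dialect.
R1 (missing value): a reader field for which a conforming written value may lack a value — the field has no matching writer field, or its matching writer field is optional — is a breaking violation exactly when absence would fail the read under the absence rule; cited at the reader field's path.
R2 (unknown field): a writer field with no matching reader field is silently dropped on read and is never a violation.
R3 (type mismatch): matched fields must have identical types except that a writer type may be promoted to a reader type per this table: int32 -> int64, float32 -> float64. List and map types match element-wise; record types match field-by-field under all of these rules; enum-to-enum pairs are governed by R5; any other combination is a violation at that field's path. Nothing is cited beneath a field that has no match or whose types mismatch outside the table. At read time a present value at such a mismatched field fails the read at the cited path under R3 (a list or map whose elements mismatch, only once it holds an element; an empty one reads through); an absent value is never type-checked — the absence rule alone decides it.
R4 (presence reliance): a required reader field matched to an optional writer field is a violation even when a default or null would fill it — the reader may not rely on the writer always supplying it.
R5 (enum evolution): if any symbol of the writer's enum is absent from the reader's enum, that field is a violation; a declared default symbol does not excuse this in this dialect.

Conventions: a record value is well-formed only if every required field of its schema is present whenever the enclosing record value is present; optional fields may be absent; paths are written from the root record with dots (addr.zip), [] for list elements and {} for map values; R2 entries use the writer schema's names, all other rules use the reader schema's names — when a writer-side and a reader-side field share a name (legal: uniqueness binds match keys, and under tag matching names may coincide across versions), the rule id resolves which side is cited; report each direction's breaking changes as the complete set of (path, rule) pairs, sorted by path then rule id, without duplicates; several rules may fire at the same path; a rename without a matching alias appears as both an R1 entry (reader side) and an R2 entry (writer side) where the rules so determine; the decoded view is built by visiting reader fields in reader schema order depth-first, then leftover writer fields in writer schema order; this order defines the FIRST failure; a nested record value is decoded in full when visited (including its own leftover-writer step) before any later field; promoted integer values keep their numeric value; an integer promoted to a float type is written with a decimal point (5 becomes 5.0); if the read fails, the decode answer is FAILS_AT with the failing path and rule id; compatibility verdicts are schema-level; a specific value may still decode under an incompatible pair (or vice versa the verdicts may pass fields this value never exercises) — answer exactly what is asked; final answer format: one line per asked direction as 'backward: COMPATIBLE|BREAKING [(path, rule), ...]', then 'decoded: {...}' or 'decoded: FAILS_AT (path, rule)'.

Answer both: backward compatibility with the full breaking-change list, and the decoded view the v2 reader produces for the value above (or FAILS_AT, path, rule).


arrows below run writer -> reader for Order
backward analysis of Order with v2 as reader and v1 as writer:
  role: State -> State, writer required; from role
  addr: Address -> Address, writer required; from addr
  price: float64 -> float64, writer required; from price
  payload: bytes -> bytes, writer required; from signature
  title: string -> string, writer required; from title
  no writer field matches reader addr.latitude
  addr.version: int64 -> int64, writer required; from addr.version
  writer field addr.weight has no reader counterpart
  writer field addr.street has no reader counterpart
  breaking: (role, R5)
  => backward verdict for Order: BREAKING, 1 violation(s)
decode walk for Order under reader schema v2:
  role := "URGENT"
  addr.latitude := null (not supplied -> null)
  addr.version := 250
  writer addr.weight: unmatched, discarded
  writer addr.street: unmatched, discarded
  price := 0.25
  payload := 0xBEEF (from writer signature)
  title := "omega"
  => decoded: {"role": "URGENT", "addr": {"latitude": null, "version": 250}, "price": 0.25, "payload": 0xBEEF, "title": "omega"}

backward: BREAKING [(role, R5)]; decoded: {"role": "URGENT", "addr": {"latitude": null, "version": 250}, "price": 0.25, "payload": 0xBEEF, "title": "omega"}


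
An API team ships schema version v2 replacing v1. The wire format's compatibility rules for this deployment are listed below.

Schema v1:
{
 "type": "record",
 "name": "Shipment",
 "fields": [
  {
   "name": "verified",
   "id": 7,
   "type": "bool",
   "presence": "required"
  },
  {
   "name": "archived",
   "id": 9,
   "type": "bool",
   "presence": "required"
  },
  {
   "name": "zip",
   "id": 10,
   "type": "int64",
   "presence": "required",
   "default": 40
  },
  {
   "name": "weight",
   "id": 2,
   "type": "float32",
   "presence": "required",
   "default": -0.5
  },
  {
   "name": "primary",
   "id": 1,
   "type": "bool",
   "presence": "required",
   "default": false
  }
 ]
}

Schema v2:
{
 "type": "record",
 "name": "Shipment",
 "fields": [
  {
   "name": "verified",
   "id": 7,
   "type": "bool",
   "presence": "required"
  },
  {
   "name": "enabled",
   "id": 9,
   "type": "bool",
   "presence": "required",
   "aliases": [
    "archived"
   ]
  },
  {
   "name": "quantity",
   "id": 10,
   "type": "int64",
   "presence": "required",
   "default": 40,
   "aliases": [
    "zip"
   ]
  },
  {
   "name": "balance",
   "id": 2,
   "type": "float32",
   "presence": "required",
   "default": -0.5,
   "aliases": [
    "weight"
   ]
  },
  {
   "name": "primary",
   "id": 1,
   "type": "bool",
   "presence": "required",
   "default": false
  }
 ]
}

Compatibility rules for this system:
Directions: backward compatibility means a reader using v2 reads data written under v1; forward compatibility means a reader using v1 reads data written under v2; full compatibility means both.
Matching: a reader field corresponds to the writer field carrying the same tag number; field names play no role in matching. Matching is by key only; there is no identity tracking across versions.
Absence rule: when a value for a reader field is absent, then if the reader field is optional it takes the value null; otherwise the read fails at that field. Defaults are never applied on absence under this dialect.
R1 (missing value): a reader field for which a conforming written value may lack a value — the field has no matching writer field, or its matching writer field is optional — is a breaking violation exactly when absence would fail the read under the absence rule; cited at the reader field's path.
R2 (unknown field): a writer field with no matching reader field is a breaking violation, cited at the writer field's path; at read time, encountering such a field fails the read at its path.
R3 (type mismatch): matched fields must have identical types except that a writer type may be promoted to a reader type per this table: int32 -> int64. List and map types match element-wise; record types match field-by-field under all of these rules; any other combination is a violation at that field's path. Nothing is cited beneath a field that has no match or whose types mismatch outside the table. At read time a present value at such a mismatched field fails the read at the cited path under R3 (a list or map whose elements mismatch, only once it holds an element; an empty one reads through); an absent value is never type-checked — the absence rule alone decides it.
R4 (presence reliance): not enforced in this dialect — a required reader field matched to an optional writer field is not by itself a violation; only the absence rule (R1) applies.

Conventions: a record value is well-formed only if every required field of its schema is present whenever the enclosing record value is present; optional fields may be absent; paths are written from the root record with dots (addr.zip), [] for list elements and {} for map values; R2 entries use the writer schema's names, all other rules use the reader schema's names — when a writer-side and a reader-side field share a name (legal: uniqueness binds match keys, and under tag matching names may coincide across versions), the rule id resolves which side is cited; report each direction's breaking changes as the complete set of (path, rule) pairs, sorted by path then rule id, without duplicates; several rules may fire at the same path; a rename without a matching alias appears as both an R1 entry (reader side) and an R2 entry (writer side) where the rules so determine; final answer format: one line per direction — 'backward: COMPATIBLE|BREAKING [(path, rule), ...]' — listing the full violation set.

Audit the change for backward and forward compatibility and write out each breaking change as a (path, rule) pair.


backward: COMPATIBLE []; forward: COMPATIBLE []

each type pair in Shipment: writer, then reader
backward pass over Shipment, reader schema v2, writer schema v1:
  verified: bool -> bool, writer required; from verified
  enabled: bool -> bool, writer required; from archived
  quantity: int64 -> int64, writer required; from zip
  balance: float32 -> float32, writer required; from weight
  primary: bool -> bool, writer required; from primary
  => no violations; backward on Shipment: COMPATIBLE
forward pass over Shipment, reader schema v1, writer schema v2:
  verified: bool -> bool, writer required; from verified
  archived: bool -> bool, writer required; from enabled
  zip: int64 -> int64, writer required; from quantity
  weight: float32 -> float32, writer required; from balance
  primary: bool -> bool, writer required; from primary
  => no violations; forward on Shipment: COMPATIBLE


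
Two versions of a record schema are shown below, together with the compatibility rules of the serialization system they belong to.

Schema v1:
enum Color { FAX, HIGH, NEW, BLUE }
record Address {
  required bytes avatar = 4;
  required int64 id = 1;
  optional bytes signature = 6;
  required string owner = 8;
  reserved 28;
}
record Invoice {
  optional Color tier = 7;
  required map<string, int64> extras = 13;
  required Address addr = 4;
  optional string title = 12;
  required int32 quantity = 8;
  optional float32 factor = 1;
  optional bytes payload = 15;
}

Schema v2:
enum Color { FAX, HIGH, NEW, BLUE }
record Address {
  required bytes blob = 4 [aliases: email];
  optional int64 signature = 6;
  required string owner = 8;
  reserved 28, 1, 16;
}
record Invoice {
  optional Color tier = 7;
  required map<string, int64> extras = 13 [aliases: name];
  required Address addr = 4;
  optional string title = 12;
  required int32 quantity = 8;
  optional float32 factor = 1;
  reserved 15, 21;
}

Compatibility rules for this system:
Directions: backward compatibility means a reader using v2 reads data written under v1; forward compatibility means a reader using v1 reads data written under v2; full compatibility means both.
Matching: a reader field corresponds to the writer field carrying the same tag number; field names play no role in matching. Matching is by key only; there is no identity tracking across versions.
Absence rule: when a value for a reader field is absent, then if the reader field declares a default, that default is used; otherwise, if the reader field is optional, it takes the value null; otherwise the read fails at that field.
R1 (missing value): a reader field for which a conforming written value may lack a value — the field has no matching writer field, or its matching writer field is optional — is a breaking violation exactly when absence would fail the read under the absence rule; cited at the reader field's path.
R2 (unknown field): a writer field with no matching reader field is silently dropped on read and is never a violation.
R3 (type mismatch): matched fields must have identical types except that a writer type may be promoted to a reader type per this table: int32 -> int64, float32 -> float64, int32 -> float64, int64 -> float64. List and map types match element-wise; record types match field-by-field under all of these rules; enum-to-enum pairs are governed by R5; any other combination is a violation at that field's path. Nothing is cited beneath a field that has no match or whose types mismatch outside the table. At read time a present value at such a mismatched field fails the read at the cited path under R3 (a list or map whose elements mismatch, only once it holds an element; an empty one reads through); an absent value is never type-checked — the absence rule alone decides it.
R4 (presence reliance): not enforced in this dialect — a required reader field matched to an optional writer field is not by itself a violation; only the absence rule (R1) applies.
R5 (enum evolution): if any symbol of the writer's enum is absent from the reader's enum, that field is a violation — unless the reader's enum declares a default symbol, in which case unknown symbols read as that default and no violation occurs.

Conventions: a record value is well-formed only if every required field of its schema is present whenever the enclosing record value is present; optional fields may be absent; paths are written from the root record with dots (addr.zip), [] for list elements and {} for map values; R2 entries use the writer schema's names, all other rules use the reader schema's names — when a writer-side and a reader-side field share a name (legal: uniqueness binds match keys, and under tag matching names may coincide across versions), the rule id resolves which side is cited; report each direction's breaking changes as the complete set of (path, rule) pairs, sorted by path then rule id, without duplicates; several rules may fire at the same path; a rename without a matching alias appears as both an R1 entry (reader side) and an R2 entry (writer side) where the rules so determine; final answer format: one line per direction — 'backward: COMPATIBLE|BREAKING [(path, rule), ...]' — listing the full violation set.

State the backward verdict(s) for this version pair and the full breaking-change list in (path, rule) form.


backward: BREAKING [(addr.signature, R3)]

in Invoice below, arrows point writer -> reader
backward pass over Invoice, reader schema v2, writer schema v1:
  tier: paired with writer tier (Color -> Color; writer optional)
  extras: paired with writer extras (map<string, int64> -> map<string, int64>; writer required)
  addr: paired with writer addr (Address -> Address; writer required)
  title: paired with writer title (string -> string; writer optional)
  quantity: paired with writer quantity (int32 -> int32; writer required)
  factor: paired with writer factor (float32 -> float32; writer optional)
  writer field payload has no reader counterpart
  addr.blob: paired with writer addr.avatar (bytes -> bytes; writer required)
  addr.signature: paired with writer addr.signature (bytes -> int64; writer optional)
  addr.owner: paired with writer addr.owner (string -> string; writer required)
  writer field addr.id has no reader counterpart
  R3 fires at addr.signature
  => backward: BREAKING (1)
ruling out the remaining Invoice differences:
  removed field id from record Address (its key 1 joins the reserved list) -> matters only for Invoice's forward compatibility — outside the asked direction
  removed field payload from record Invoice (its key 15 joins the reserved list) -> no rule fires on it in Invoice's dialect; the asked verdict holds
  renamed field avatar to blob in record Address -> no rule fires on it in Invoice's dialect; the asked verdict holds


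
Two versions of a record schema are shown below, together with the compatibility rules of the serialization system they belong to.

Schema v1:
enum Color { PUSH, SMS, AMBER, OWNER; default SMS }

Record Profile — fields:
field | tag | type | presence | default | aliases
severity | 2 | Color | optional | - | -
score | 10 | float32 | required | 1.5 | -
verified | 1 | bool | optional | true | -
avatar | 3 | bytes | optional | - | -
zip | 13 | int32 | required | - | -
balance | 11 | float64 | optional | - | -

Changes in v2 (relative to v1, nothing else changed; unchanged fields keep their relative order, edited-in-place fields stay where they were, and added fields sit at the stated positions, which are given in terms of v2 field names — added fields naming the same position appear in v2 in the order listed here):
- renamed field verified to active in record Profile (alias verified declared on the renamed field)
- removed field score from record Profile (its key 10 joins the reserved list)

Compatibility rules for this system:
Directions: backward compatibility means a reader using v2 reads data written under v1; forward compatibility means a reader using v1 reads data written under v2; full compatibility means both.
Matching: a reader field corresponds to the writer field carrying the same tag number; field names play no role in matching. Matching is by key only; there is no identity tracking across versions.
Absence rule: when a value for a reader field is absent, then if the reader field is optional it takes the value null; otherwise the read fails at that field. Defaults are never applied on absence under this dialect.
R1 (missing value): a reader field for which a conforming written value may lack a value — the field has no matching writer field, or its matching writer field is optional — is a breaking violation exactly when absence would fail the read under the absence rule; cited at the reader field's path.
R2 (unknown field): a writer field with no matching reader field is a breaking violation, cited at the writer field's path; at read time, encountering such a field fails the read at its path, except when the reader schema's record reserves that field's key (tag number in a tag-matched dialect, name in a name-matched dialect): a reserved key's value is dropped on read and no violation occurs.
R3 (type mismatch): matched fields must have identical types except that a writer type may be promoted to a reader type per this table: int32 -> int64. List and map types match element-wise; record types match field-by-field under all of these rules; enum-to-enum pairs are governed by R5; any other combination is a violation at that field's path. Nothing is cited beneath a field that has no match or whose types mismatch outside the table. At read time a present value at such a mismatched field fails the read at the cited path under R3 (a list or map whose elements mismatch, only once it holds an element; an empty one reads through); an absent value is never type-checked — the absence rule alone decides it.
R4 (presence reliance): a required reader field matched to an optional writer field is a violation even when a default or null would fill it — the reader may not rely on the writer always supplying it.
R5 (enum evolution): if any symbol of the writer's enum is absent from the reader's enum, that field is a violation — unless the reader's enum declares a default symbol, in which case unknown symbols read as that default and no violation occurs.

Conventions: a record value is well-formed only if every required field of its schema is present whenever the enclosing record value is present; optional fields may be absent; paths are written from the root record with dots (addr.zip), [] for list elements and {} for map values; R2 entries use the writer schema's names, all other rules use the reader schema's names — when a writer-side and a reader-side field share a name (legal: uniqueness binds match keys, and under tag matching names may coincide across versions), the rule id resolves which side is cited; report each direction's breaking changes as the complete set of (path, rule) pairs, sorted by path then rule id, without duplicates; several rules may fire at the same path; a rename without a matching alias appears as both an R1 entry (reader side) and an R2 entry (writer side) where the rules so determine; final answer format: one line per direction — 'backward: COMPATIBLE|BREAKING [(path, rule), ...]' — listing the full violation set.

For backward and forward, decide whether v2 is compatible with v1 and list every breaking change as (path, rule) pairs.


backward: COMPATIBLE []; forward: BREAKING [(score, R1)]

arrows below run writer -> reader for Profile
checking backward for Profile: reader v2 against writer v1:
  severity: paired with writer severity (Color -> Color; writer optional)
  active: paired with writer verified (bool -> bool; writer optional)
  avatar: paired with writer avatar (bytes -> bytes; writer optional)
  zip: paired with writer zip (int32 -> int32; writer required)
  balance: paired with writer balance (float64 -> float64; writer optional)
  writer field score has no reader counterpart
  => backward verdict for Profile: COMPATIBLE, no violations
checking forward for Profile: reader v1 against writer v2:
  severity: paired with writer severity (Color -> Color; writer optional)
  score has no writer counterpart
  verified: paired with writer active (bool -> bool; writer optional)
  avatar: paired with writer avatar (bytes -> bytes; writer optional)
  zip: paired with writer zip (int32 -> int32; writer required)
  balance: paired with writer balance (float64 -> float64; writer optional)
  breaking: (score, R1)
  => forward: BREAKING (1)


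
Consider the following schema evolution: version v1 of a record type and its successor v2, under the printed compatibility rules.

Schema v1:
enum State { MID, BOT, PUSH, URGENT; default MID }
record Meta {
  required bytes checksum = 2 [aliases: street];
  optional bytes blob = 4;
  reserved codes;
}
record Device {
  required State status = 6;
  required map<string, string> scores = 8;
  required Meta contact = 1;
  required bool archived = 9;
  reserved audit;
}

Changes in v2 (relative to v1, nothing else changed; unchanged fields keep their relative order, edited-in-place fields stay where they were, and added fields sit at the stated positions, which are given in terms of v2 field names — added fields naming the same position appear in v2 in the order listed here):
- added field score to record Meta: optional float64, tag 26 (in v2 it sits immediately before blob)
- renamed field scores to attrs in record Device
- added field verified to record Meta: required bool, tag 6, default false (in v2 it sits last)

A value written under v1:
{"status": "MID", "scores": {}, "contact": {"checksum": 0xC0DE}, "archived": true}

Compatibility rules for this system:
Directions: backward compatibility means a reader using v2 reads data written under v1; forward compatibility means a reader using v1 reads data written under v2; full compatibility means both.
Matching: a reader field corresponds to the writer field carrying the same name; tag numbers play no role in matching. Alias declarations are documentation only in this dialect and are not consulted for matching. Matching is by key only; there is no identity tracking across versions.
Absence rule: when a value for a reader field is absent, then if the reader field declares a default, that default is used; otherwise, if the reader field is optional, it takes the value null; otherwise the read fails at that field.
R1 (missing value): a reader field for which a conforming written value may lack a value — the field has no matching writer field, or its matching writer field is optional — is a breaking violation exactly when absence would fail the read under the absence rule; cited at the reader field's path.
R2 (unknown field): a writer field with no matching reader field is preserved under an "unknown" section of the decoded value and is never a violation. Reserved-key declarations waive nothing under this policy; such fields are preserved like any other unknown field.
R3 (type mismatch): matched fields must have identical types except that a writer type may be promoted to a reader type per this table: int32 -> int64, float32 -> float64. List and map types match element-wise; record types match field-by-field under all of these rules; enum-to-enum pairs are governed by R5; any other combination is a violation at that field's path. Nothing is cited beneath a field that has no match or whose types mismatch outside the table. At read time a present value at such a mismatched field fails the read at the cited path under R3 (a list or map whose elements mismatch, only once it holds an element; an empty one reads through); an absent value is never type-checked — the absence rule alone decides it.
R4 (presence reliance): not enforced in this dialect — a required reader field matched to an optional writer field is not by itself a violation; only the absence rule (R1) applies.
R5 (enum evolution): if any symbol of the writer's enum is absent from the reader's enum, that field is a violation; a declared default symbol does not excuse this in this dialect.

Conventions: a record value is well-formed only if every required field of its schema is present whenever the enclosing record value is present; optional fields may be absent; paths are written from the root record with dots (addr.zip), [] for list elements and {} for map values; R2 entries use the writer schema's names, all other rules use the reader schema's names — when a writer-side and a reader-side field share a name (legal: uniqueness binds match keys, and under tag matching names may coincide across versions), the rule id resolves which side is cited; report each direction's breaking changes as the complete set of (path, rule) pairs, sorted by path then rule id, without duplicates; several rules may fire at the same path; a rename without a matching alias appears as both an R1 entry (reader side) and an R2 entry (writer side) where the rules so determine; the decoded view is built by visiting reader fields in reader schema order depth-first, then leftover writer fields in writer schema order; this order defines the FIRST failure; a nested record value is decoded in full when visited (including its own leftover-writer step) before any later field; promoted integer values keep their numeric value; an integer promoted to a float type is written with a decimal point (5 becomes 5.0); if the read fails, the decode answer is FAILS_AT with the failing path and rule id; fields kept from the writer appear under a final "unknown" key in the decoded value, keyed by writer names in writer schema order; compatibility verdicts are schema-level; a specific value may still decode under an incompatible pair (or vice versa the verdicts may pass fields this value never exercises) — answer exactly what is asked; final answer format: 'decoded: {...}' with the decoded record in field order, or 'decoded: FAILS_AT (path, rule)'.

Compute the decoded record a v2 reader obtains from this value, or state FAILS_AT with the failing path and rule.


decoded: FAILS_AT (attrs, R1)

arrows below run writer -> reader for Device
decode (reader v2):
  status := "MID"
  read fails at attrs under R1 (no fill)
  => FAILS_AT (attrs, R1)
remaining Device differences; none change what is asked:
  added field verified to record Meta: required bool, tag 6, default false (in v2 it sits last) -> fires no rule on Device under this dialect and leaves the result unchanged
  added field score to record Meta: optional float64, tag 26 (in v2 it sits immediately before blob) -> fires no rule on Device under this dialect and leaves the result unchanged
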